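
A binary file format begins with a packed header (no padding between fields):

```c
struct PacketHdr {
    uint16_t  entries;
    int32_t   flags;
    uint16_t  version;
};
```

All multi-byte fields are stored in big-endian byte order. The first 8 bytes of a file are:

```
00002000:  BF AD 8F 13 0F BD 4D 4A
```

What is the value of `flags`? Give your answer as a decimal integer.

`flags` follows `entries` (2 bytes), so it starts at byte offset 2 and occupies 4 bytes.
Bytes at offsets 2..5: 8F 13 0F BD.
Big-endian stores the most-significant byte at the lowest address.
The bytes are already most-significant first: 0x8F130FBD.
Top bit is set, so as a signed 32-bit value this is 0x8F130FBD − 2^32 = -1894576195.

-1894576195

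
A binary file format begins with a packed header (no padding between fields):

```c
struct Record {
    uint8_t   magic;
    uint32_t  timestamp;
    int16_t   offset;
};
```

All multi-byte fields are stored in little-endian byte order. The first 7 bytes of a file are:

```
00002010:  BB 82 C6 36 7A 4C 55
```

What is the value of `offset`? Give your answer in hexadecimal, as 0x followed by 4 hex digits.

0x554C

`offset` follows `magic` (1 B), `timestamp` (4 B), so it starts at offset 1 + 4 = 5 and occupies 2 bytes.
Bytes at offsets 5..6: 4C 55.
In little-endian order the low byte comes first in memory.
Reassemble most-significant byte first: 55 4C → 0x554C.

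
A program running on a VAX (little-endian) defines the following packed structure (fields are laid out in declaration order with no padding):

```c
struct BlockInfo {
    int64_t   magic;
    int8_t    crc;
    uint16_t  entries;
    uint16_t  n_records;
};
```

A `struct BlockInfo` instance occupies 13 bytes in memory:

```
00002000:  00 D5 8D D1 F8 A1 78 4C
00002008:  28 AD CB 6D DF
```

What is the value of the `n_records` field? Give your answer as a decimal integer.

`n_records` follows `magic` (8 B), `crc` (1 B), `entries` (2 B), so it starts at offset 8 + 1 + 2 = 11 and occupies 2 bytes.
Bytes at offsets 11..12: 6D DF.
Little-endian: lowest address holds the least-significant byte.
Reassemble most-significant byte first: DF 6D → 0xDF6D.
0xDF6D = 57197.

57197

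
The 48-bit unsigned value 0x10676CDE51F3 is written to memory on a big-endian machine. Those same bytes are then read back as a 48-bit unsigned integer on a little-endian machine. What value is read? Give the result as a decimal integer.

Stored big-endian, the bytes at ascending addresses are 10 67 6C DE 51 F3.
Read back as little-endian, the first byte is least significant, giving 0xF351DE6C6710.
0xF351DE6C6710 = 267532949546768.

267532949546768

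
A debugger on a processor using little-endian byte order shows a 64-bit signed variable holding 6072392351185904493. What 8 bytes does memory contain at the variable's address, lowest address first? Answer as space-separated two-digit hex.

6072392351185904493 in hexadecimal, padded to 64 bits, is 0x544578ABA53C236D.
Split into bytes (most-significant first): 54 45 78 AB A5 3C 23 6D.
In little-endian order the low byte comes first in memory.
So at ascending addresses the bytes are 6D 23 3C A5 AB 78 45 54.

6D 23 3C A5 AB 78 45 54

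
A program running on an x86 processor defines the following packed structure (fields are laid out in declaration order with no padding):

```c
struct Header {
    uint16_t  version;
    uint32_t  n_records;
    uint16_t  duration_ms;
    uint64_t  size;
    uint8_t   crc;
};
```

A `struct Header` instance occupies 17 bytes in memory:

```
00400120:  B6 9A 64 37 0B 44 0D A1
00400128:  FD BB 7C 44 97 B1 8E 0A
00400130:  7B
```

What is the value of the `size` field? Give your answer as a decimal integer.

760740650319395837

`size` follows `version` (2 B), `n_records` (4 B), `duration_ms` (2 B), so it starts at offset 2 + 4 + 2 = 8 and occupies 8 bytes.
Bytes at offsets 8..15: FD BB 7C 44 97 B1 8E 0A.
Little-endian: lowest address holds the least-significant byte.
Reassemble most-significant byte first: 0A 8E B1 97 44 7C BB FD → 0x0A8EB197447CBBFD.
0x0A8EB197447CBBFD = 760740650319395837.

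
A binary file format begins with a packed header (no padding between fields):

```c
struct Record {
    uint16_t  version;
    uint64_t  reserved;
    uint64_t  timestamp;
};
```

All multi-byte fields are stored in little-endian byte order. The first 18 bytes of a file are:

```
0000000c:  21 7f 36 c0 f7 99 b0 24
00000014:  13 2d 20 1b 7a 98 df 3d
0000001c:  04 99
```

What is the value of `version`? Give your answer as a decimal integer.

32545

`version` is the first field, at byte offset 0, occupying 2 bytes.
Bytes at offsets 0..1: 21 7F.
Little-endian stores the least-significant byte at the lowest address.
Reassemble most-significant byte first: 7F 21 → 0x7F21.
0x7F21 = 32545.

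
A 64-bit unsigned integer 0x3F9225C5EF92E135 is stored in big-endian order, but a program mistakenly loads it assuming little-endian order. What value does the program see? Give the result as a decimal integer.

3882545912272491071

Stored big-endian, the bytes at ascending addresses are 3F 92 25 C5 EF 92 E1 35.
Read back as little-endian, the first byte is least significant, giving 0x35E192EFC525923F.
0x35E192EFC525923F = 3882545912272491071.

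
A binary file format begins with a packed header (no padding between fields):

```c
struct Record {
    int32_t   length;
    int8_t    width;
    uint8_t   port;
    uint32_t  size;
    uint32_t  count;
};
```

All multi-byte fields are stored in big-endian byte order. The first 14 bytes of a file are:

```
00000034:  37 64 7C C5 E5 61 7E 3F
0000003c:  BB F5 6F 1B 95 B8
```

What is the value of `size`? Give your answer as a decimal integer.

2118106101

`size` follows `length` (4 B), `width` (1 B), `port` (1 B), so it starts at offset 4 + 1 + 1 = 6 and occupies 4 bytes.
Bytes at offsets 6..9: 7E 3F BB F5.
Big-endian stores the most-significant byte at the lowest address.
The bytes are already most-significant first: 0x7E3FBBF5.
0x7E3FBBF5 = 2118106101.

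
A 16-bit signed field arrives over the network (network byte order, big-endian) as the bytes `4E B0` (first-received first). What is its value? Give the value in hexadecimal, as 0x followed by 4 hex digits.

0x4EB0

Big-endian stores the most-significant byte at the lowest address.
The bytes are already most-significant first: 0x4EB0.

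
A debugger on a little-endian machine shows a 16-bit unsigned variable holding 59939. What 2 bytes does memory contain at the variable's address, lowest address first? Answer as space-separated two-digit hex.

23 EA

59939 in hexadecimal, padded to 16 bits, is 0xEA23.
Split into bytes (most-significant first): EA 23.
In little-endian order the low byte comes first in memory.
So at ascending addresses the bytes are 23 EA.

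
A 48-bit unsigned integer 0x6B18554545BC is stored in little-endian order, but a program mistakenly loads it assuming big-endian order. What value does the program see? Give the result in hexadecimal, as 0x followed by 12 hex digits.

0xBC454555186B

Stored little-endian, the bytes at ascending addresses are BC 45 45 55 18 6B.
Read back as big-endian, the last byte is least significant, giving 0xBC454555186B.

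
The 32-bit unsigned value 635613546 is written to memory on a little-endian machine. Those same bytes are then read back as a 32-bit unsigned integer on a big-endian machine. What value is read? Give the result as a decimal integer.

1790042661

635613546 in 32-bit hexadecimal is 0x25E2B16A.
Stored little-endian, the bytes at ascending addresses are 6A B1 E2 25.
Read back as big-endian, the last byte is least significant, giving 0x6AB1E225.
0x6AB1E225 = 1790042661.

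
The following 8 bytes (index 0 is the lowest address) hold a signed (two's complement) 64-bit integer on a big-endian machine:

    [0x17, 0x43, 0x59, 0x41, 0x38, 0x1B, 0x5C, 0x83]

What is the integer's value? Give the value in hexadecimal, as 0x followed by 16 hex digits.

0x17435941381B5C83

Big-endian: lowest address holds the most-significant byte.
The bytes are already most-significant first: 0x17435941381B5C83.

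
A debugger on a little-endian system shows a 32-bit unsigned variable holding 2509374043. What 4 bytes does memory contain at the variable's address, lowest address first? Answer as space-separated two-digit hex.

2509374043 in hexadecimal, padded to 32 bits, is 0x9592025B.
Split into bytes (most-significant first): 95 92 02 5B.
In little-endian order the low byte comes first in memory.
So at ascending addresses the bytes are 5B 02 92 95.

5B 02 92 95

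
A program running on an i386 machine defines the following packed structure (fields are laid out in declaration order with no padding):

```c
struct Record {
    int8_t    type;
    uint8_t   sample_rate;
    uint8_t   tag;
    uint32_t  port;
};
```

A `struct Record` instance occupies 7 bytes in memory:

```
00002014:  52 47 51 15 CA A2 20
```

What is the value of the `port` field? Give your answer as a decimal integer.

`port` follows `type` (1 B), `sample_rate` (1 B), `tag` (1 B), so it starts at offset 1 + 1 + 1 = 3 and occupies 4 bytes.
Bytes at offsets 3..6: 15 CA A2 20.
Little-endian: lowest address holds the least-significant byte.
Reassemble most-significant byte first: 20 A2 CA 15 → 0x20A2CA15.
0x20A2CA15 = 547539477.

547539477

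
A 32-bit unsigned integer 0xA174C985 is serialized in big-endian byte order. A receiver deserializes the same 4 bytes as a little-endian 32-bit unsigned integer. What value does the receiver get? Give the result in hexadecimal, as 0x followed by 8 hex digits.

0x85C974A1

Stored big-endian, the bytes at ascending addresses are A1 74 C9 85.
Read back as little-endian, the first byte is least significant, giving 0x85C974A1.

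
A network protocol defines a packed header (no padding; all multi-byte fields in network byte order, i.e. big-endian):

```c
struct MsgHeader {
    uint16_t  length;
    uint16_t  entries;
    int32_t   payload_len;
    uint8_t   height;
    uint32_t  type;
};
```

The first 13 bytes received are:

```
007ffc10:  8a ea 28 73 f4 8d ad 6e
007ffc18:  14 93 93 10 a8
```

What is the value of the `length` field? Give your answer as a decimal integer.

35562

`length` is the first field, at byte offset 0, occupying 2 bytes.
Bytes at offsets 0..1: 8A EA.
Big-endian stores the most-significant byte at the lowest address.
The bytes are already most-significant first: 0x8AEA.
0x8AEA = 35562.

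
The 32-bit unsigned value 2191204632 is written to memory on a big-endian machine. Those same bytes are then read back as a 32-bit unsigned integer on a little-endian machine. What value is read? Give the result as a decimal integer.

404855682

2191204632 in 32-bit hexadecimal is 0x829B2118.
Stored big-endian, the bytes at ascending addresses are 82 9B 21 18.
Read back as little-endian, the first byte is least significant, giving 0x18219B82.
0x18219B82 = 404855682.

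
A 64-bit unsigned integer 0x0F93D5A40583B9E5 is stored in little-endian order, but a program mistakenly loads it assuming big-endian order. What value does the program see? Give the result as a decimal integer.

16553405965640504079

Stored little-endian, the bytes at ascending addresses are E5 B9 83 05 A4 D5 93 0F.
Read back as big-endian, the last byte is least significant, giving 0xE5B98305A4D5930F.
0xE5B98305A4D5930F = 16553405965640504079.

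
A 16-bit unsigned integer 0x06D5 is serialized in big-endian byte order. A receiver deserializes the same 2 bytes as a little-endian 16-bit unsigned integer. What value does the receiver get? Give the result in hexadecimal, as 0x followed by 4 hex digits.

0xD506

Stored big-endian, the bytes at ascending addresses are 06 D5.
Read back as little-endian, the first byte is least significant, giving 0xD506.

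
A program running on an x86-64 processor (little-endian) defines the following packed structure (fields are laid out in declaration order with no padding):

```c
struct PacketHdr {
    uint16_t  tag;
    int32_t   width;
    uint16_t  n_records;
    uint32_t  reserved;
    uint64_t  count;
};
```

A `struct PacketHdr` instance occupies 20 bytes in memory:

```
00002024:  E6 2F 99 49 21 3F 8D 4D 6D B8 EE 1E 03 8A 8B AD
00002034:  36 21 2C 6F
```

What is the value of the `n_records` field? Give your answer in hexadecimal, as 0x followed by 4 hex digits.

0x4D8D

`n_records` follows `tag` (2 B), `width` (4 B), so it starts at offset 2 + 4 = 6 and occupies 2 bytes.
Bytes at offsets 6..7: 8D 4D.
Little-endian stores the least-significant byte at the lowest address.
Reassemble most-significant byte first: 4D 8D → 0x4D8D.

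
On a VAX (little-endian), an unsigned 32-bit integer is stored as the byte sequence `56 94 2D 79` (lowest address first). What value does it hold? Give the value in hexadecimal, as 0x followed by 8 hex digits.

In little-endian order the low byte comes first in memory.
Reassemble most-significant byte first: 79 2D 94 56 → 0x792D9456.

0x792D9456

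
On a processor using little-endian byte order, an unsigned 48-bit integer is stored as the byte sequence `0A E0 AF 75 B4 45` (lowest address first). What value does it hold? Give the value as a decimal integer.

76641370890250

Little-endian stores the least-significant byte at the lowest address.
Reassemble most-significant byte first: 45 B4 75 AF E0 0A → 0x45B475AFE00A.
0x45B475AFE00A = 76641370890250.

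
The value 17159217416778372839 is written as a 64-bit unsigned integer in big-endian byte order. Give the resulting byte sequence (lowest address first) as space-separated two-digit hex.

17159217416778372839 in hexadecimal, padded to 64 bits, is 0xEE21C953BEC556E7.
Split into bytes (most-significant first): EE 21 C9 53 BE C5 56 E7.
Big-endian: lowest address holds the most-significant byte.
So the memory order matches the most-significant-first order: EE 21 C9 53 BE C5 56 E7.

EE 21 C9 53 BE C5 56 E7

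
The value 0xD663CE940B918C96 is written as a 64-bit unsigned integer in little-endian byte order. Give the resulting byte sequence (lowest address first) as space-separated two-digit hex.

96 8C 91 0B 94 CE 63 D6

Split into bytes (most-significant first): D6 63 CE 94 0B 91 8C 96.
In little-endian order the low byte comes first in memory.
So at ascending addresses the bytes are 96 8C 91 0B 94 CE 63 D6.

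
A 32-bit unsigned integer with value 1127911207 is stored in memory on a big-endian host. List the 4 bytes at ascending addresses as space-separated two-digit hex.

1127911207 in hexadecimal, padded to 32 bits, is 0x433A8F27.
Split into bytes (most-significant first): 43 3A 8F 27.
Big-endian: lowest address holds the most-significant byte.
So the memory order matches the most-significant-first order: 43 3A 8F 27.

43 3A 8F 27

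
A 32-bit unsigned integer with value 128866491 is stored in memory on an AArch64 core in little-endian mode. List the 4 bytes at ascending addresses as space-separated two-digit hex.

128866491 in hexadecimal, padded to 32 bits, is 0x07AE58BB.
Split into bytes (most-significant first): 07 AE 58 BB.
Little-endian stores the least-significant byte at the lowest address.
So at ascending addresses the bytes are BB 58 AE 07.

BB 58 AE 07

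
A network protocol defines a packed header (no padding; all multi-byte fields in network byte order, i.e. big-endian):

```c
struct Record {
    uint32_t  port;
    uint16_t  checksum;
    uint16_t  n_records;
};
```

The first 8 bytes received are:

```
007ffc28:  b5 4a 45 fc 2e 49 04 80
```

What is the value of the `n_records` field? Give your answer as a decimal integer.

1152

`n_records` follows `port` (4 B), `checksum` (2 B), so it starts at offset 4 + 2 = 6 and occupies 2 bytes.
Bytes at offsets 6..7: 04 80.
Big-endian stores the most-significant byte at the lowest address.
The bytes are already most-significant first: 0x0480.
0x0480 = 1152.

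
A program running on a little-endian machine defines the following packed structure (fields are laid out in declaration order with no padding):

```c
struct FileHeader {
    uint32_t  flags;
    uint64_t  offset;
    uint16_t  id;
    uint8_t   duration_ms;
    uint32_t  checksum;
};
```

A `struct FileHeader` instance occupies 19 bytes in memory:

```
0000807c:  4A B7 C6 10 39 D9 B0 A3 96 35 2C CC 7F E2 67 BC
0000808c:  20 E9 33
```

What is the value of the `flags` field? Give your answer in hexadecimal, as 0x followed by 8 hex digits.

`flags` is the first field, at byte offset 0, occupying 4 bytes.
Bytes at offsets 0..3: 4A B7 C6 10.
In little-endian order the low byte comes first in memory.
Reassemble most-significant byte first: 10 C6 B7 4A → 0x10C6B74A.

0x10C6B74A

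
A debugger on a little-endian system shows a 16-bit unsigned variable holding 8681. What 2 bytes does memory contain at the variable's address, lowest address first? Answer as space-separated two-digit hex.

E9 21

8681 in hexadecimal, padded to 16 bits, is 0x21E9.
Split into bytes (most-significant first): 21 E9.
Little-endian: lowest address holds the least-significant byte.
So at ascending addresses the bytes are E9 21.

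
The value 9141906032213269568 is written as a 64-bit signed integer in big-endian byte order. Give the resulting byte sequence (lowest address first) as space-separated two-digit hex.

9141906032213269568 in hexadecimal, padded to 64 bits, is 0x7EDE9319B4129C40.
Split into bytes (most-significant first): 7E DE 93 19 B4 12 9C 40.
Big-endian stores the most-significant byte at the lowest address.
So the memory order matches the most-significant-first order: 7E DE 93 19 B4 12 9C 40.

7E DE 93 19 B4 12 9C 40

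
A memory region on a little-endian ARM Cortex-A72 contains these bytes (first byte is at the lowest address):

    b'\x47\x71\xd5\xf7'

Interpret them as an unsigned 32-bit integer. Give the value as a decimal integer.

4157960519

Little-endian stores the least-significant byte at the lowest address.
Reassemble most-significant byte first: F7 D5 71 47 → 0xF7D57147.
0xF7D57147 = 4157960519.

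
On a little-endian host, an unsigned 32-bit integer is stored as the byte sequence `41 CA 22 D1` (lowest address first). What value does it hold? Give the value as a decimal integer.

3508718145

Little-endian stores the least-significant byte at the lowest address.
Reassemble most-significant byte first: D1 22 CA 41 → 0xD122CA41.
0xD122CA41 = 3508718145.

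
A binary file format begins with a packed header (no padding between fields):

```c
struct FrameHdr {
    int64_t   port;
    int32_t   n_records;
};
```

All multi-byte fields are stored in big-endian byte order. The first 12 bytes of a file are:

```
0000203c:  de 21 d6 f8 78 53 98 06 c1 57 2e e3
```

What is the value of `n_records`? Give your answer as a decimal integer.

-1051250973

`n_records` follows `port` (8 bytes), so it starts at byte offset 8 and occupies 4 bytes.
Bytes at offsets 8..11: C1 57 2E E3.
Big-endian stores the most-significant byte at the lowest address.
The bytes are already most-significant first: 0xC1572EE3.
Top bit is set, so as a signed 32-bit value this is 0xC1572EE3 − 2^32 = -1051250973.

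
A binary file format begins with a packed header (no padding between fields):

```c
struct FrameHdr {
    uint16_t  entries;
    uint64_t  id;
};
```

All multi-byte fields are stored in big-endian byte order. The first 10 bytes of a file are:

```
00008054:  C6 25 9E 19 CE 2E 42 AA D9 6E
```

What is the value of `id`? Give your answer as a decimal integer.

11392363430492690798

`id` follows `entries` (2 bytes), so it starts at byte offset 2 and occupies 8 bytes.
Bytes at offsets 2..9: 9E 19 CE 2E 42 AA D9 6E.
In big-endian order the high byte comes first in memory.
The bytes are already most-significant first: 0x9E19CE2E42AAD96E.
0x9E19CE2E42AAD96E = 11392363430492690798.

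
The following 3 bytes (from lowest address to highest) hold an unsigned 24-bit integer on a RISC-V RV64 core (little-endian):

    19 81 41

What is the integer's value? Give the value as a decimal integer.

In little-endian order the low byte comes first in memory.
Reassemble most-significant byte first: 41 81 19 → 0x418119.
0x418119 = 4292889.

4292889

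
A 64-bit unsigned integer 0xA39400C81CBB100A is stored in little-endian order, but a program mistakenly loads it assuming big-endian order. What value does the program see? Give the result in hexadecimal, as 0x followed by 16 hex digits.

0x0A10BB1CC80094A3

Stored little-endian, the bytes at ascending addresses are 0A 10 BB 1C C8 00 94 A3.
Read back as big-endian, the last byte is least significant, giving 0x0A10BB1CC80094A3.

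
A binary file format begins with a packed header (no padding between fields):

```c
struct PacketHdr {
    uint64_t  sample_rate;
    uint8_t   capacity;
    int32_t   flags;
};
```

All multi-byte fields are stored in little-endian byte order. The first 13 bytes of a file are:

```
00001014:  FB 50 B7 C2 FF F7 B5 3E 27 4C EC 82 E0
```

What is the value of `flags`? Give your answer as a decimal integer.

`flags` follows `sample_rate` (8 B), `capacity` (1 B), so it starts at offset 8 + 1 = 9 and occupies 4 bytes.
Bytes at offsets 9..12: 4C EC 82 E0.
Little-endian stores the least-significant byte at the lowest address.
Reassemble most-significant byte first: E0 82 EC 4C → 0xE082EC4C.
Top bit is set, so as a signed 32-bit value this is 0xE082EC4C − 2^32 = -528290740.

-528290740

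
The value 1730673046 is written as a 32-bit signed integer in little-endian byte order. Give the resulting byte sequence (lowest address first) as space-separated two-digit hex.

1730673046 in hexadecimal, padded to 32 bits, is 0x6727F996.
Split into bytes (most-significant first): 67 27 F9 96.
Little-endian stores the least-significant byte at the lowest address.
So at ascending addresses the bytes are 96 F9 27 67.

96 F9 27 67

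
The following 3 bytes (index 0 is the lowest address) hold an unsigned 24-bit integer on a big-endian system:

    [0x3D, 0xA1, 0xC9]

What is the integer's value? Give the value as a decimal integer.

Big-endian: lowest address holds the most-significant byte.
The bytes are already most-significant first: 0x3DA1C9.
0x3DA1C9 = 4039113.

4039113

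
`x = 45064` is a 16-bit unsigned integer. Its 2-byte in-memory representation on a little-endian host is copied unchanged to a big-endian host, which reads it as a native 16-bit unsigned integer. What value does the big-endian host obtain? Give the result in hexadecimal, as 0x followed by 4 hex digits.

0x08B0

45064 in 16-bit hexadecimal is 0xB008.
Stored little-endian, the bytes at ascending addresses are 08 B0.
Read back as big-endian, the last byte is least significant, giving 0x08B0.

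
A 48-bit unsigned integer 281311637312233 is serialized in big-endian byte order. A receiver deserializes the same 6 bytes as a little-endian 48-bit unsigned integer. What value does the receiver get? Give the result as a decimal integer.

256814196775423

281311637312233 in 48-bit hexadecimal is 0xFFD9F83692E9.
Stored big-endian, the bytes at ascending addresses are FF D9 F8 36 92 E9.
Read back as little-endian, the first byte is least significant, giving 0xE99236F8D9FF.
0xE99236F8D9FF = 256814196775423.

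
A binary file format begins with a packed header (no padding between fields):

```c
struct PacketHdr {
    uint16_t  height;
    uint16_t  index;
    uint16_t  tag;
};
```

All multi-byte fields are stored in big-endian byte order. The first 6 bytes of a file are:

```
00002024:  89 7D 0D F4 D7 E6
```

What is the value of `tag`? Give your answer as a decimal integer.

55270

`tag` follows `height` (2 B), `index` (2 B), so it starts at offset 2 + 2 = 4 and occupies 2 bytes.
Bytes at offsets 4..5: D7 E6.
Big-endian stores the most-significant byte at the lowest address.
The bytes are already most-significant first: 0xD7E6.
0xD7E6 = 55270.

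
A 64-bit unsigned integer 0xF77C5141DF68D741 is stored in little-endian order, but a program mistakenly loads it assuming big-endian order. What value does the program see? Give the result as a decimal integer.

Stored little-endian, the bytes at ascending addresses are 41 D7 68 DF 41 51 7C F7.
Read back as big-endian, the last byte is least significant, giving 0x41D768DF41517CF7.
0x41D768DF41517CF7 = 4744376040540962039.

4744376040540962039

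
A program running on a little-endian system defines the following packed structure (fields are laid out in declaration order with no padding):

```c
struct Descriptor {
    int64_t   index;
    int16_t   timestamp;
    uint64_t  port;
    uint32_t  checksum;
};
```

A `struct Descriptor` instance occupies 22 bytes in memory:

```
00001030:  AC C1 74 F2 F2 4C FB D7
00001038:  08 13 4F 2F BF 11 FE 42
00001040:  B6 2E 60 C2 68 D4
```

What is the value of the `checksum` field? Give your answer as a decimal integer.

3563635296

`checksum` follows `index` (8 B), `timestamp` (2 B), `port` (8 B), so it starts at offset 8 + 2 + 8 = 18 and occupies 4 bytes.
Bytes at offsets 18..21: 60 C2 68 D4.
Little-endian stores the least-significant byte at the lowest address.
Reassemble most-significant byte first: D4 68 C2 60 → 0xD468C260.
0xD468C260 = 3563635296.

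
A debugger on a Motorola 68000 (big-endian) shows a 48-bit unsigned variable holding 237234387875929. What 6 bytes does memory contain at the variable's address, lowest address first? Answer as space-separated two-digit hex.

237234387875929 in hexadecimal, padded to 48 bits, is 0xD7C36F6AF859.
Split into bytes (most-significant first): D7 C3 6F 6A F8 59.
Big-endian stores the most-significant byte at the lowest address.
So the memory order matches the most-significant-first order: D7 C3 6F 6A F8 59.

D7 C3 6F 6A F8 59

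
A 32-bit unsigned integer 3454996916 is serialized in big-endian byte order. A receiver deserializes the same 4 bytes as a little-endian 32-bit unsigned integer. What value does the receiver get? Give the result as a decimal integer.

3021074381

3454996916 in 32-bit hexadecimal is 0xCDEF11B4.
Stored big-endian, the bytes at ascending addresses are CD EF 11 B4.
Read back as little-endian, the first byte is least significant, giving 0xB411EFCD.
0xB411EFCD = 3021074381.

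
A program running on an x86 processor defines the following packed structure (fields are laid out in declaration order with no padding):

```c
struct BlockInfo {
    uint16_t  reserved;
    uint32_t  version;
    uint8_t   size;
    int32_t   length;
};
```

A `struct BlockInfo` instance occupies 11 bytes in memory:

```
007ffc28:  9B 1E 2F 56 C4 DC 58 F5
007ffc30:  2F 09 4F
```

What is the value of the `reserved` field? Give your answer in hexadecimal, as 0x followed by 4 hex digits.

0x1E9B

`reserved` is the first field, at byte offset 0, occupying 2 bytes.
Bytes at offsets 0..1: 9B 1E.
Little-endian stores the least-significant byte at the lowest address.
Reassemble most-significant byte first: 1E 9B → 0x1E9B.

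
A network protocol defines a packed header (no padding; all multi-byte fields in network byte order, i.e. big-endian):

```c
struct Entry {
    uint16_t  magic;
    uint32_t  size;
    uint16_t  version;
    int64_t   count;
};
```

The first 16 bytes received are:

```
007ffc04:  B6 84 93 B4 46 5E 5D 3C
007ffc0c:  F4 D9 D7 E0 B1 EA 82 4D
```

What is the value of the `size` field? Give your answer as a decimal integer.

`size` follows `magic` (2 bytes), so it starts at byte offset 2 and occupies 4 bytes.
Bytes at offsets 2..5: 93 B4 46 5E.
Big-endian stores the most-significant byte at the lowest address.
The bytes are already most-significant first: 0x93B4465E.
0x93B4465E = 2478065246.

2478065246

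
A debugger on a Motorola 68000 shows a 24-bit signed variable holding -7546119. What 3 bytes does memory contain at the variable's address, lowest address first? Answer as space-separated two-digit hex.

Two's complement of -7546119 in 24 bits: 7546119 = 0x732507; invert → 0x8CDAF8; add 1 → 0x8CDAF9.
Split into bytes (most-significant first): 8C DA F9.
Big-endian: lowest address holds the most-significant byte.
So the memory order matches the most-significant-first order: 8C DA F9.

8C DA F9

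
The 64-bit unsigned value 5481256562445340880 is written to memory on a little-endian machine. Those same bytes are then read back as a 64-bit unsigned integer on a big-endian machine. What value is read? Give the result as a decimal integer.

5481256562445340880 in 64-bit hexadecimal is 0x4C1155CD775550D0.
Stored little-endian, the bytes at ascending addresses are D0 50 55 77 CD 55 11 4C.
Read back as big-endian, the last byte is least significant, giving 0xD0505577CD55114C.
0xD0505577CD55114C = 15010591531060236620.

15010591531060236620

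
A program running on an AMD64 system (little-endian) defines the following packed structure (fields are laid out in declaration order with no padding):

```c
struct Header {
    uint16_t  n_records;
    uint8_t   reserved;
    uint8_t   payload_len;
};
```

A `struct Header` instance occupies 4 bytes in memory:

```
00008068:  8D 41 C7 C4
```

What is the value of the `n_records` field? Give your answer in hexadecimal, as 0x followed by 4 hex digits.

0x418D

`n_records` is the first field, at byte offset 0, occupying 2 bytes.
Bytes at offsets 0..1: 8D 41.
In little-endian order the low byte comes first in memory.
Reassemble most-significant byte first: 41 8D → 0x418D.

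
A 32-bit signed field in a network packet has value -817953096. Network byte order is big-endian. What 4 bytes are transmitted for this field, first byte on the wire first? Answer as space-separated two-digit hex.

Two's complement of -817953096 in 32 bits: 817953096 = 0x30C0F948; invert → 0xCF3F06B7; add 1 → 0xCF3F06B8.
Split into bytes (most-significant first): CF 3F 06 B8.
Big-endian stores the most-significant byte at the lowest address.
So the memory order matches the most-significant-first order: CF 3F 06 B8.

CF 3F 06 B8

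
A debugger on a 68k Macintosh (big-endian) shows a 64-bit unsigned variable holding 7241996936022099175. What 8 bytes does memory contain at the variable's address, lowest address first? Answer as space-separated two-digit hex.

7241996936022099175 in hexadecimal, padded to 64 bits, is 0x6480BDD7F41084E7.
Split into bytes (most-significant first): 64 80 BD D7 F4 10 84 E7.
Big-endian: lowest address holds the most-significant byte.
So the memory order matches the most-significant-first order: 64 80 BD D7 F4 10 84 E7.

64 80 BD D7 F4 10 84 E7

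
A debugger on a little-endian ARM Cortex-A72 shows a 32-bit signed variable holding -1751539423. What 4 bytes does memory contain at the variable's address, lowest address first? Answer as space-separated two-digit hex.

21 A1 99 97

Two's complement of -1751539423 in 32 bits: 1751539423 = 0x68665EDF; invert → 0x9799A120; add 1 → 0x9799A121.
Split into bytes (most-significant first): 97 99 A1 21.
Little-endian stores the least-significant byte at the lowest address.
So at ascending addresses the bytes are 21 A1 99 97.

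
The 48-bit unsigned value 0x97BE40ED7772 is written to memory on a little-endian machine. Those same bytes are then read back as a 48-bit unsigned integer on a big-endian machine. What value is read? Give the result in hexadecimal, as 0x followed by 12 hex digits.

0x7277ED40BE97

Stored little-endian, the bytes at ascending addresses are 72 77 ED 40 BE 97.
Read back as big-endian, the last byte is least significant, giving 0x7277ED40BE97.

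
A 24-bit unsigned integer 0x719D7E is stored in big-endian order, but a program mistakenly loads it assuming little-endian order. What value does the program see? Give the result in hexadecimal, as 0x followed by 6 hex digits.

Stored big-endian, the bytes at ascending addresses are 71 9D 7E.
Read back as little-endian, the first byte is least significant, giving 0x7E9D71.

0x7E9D71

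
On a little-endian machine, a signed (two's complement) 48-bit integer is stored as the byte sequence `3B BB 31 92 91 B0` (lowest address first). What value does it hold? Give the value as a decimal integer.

-87335707231429

Little-endian: lowest address holds the least-significant byte.
Reassemble most-significant byte first: B0 91 92 31 BB 3B → 0xB0919231BB3B.
Top bit is set, so as a signed 48-bit value this is 0xB0919231BB3B − 2^48 = -87335707231429.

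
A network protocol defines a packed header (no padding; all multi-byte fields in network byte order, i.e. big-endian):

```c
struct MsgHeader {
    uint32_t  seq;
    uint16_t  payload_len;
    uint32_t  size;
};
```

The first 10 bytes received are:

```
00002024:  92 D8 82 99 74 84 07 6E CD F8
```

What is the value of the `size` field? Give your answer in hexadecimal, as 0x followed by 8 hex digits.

`size` follows `seq` (4 B), `payload_len` (2 B), so it starts at offset 4 + 2 = 6 and occupies 4 bytes.
Bytes at offsets 6..9: 07 6E CD F8.
In big-endian order the high byte comes first in memory.
The bytes are already most-significant first: 0x076ECDF8.

0x076ECDF8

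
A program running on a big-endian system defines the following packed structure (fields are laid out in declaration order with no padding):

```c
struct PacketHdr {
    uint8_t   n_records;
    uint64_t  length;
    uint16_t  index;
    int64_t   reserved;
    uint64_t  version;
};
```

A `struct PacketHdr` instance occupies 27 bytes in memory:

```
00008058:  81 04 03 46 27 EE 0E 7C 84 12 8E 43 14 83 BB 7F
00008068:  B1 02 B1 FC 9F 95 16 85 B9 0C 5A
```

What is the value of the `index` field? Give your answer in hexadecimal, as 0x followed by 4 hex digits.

`index` follows `n_records` (1 B), `length` (8 B), so it starts at offset 1 + 8 = 9 and occupies 2 bytes.
Bytes at offsets 9..10: 12 8E.
Big-endian: lowest address holds the most-significant byte.
The bytes are already most-significant first: 0x128E.

0x128E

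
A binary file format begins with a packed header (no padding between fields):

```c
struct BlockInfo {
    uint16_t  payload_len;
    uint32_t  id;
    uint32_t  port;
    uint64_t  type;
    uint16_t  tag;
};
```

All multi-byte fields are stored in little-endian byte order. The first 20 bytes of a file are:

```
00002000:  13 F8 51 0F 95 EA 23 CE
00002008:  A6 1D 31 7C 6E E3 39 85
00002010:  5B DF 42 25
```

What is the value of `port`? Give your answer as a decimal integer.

497471011

`port` follows `payload_len` (2 B), `id` (4 B), so it starts at offset 2 + 4 = 6 and occupies 4 bytes.
Bytes at offsets 6..9: 23 CE A6 1D.
Little-endian: lowest address holds the least-significant byte.
Reassemble most-significant byte first: 1D A6 CE 23 → 0x1DA6CE23.
0x1DA6CE23 = 497471011.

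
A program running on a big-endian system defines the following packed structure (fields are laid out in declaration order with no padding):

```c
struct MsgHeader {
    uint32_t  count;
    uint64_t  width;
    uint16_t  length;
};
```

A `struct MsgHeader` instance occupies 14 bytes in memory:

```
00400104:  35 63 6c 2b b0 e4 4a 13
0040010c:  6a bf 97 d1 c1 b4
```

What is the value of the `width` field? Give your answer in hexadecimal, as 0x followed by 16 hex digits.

0xB0E44A136ABF97D1

`width` follows `count` (4 bytes), so it starts at byte offset 4 and occupies 8 bytes.
Bytes at offsets 4..11: B0 E4 4A 13 6A BF 97 D1.
Big-endian stores the most-significant byte at the lowest address.
The bytes are already most-significant first: 0xB0E44A136ABF97D1.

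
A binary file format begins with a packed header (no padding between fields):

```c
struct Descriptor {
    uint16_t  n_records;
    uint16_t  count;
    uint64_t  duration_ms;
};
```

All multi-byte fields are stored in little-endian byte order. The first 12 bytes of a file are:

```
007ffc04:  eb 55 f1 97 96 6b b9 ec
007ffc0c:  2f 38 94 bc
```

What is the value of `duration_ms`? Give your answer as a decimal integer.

13588547754169822102

`duration_ms` follows `n_records` (2 B), `count` (2 B), so it starts at offset 2 + 2 = 4 and occupies 8 bytes.
Bytes at offsets 4..11: 96 6B B9 EC 2F 38 94 BC.
Little-endian stores the least-significant byte at the lowest address.
Reassemble most-significant byte first: BC 94 38 2F EC B9 6B 96 → 0xBC94382FECB96B96.
0xBC94382FECB96B96 = 13588547754169822102.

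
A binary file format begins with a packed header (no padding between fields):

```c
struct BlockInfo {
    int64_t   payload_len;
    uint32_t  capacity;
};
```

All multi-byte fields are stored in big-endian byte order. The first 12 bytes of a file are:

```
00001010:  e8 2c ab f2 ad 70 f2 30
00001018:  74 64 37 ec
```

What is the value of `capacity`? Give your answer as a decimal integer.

1952724972

`capacity` follows `payload_len` (8 bytes), so it starts at byte offset 8 and occupies 4 bytes.
Bytes at offsets 8..11: 74 64 37 EC.
In big-endian order the high byte comes first in memory.
The bytes are already most-significant first: 0x746437EC.
0x746437EC = 1952724972.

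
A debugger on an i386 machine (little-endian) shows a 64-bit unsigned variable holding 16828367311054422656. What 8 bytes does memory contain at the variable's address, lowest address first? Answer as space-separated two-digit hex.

16828367311054422656 in hexadecimal, padded to 64 bits, is 0xE98A5EE8AD31C280.
Split into bytes (most-significant first): E9 8A 5E E8 AD 31 C2 80.
Little-endian: lowest address holds the least-significant byte.
So at ascending addresses the bytes are 80 C2 31 AD E8 5E 8A E9.

80 C2 31 AD E8 5E 8A E9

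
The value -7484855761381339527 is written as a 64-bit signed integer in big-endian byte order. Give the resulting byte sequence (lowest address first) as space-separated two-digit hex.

Two's complement of -7484855761381339527 in 64 bits: 7484855761381339527 = 0x67DF8CA8942BB187; invert → 0x982073576BD44E78; add 1 → 0x982073576BD44E79.
Split into bytes (most-significant first): 98 20 73 57 6B D4 4E 79.
Big-endian: lowest address holds the most-significant byte.
So the memory order matches the most-significant-first order: 98 20 73 57 6B D4 4E 79.

98 20 73 57 6B D4 4E 79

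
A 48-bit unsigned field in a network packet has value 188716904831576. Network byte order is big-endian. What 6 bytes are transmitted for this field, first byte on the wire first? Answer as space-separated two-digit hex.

188716904831576 in hexadecimal, padded to 48 bits, is 0xABA314135A58.
Split into bytes (most-significant first): AB A3 14 13 5A 58.
In big-endian order the high byte comes first in memory.
So the memory order matches the most-significant-first order: AB A3 14 13 5A 58.

AB A3 14 13 5A 58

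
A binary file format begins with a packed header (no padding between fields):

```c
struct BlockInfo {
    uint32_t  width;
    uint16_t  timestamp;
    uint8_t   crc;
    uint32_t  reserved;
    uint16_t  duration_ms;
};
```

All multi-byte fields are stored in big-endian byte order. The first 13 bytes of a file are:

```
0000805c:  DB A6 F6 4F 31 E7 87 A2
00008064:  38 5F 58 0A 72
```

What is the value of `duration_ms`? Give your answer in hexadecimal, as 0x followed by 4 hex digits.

`duration_ms` follows `width` (4 B), `timestamp` (2 B), `crc` (1 B), `reserved` (4 B), so it starts at offset 4 + 2 + 1 + 4 = 11 and occupies 2 bytes.
Bytes at offsets 11..12: 0A 72.
Big-endian: lowest address holds the most-significant byte.
The bytes are already most-significant first: 0x0A72.

0x0A72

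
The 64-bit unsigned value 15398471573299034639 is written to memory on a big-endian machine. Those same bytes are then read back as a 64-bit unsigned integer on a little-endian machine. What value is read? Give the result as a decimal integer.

15398471573299034639 in 64-bit hexadecimal is 0xD5B25C4FB2707A0F.
Stored big-endian, the bytes at ascending addresses are D5 B2 5C 4F B2 70 7A 0F.
Read back as little-endian, the first byte is least significant, giving 0x0F7A70B24F5CB2D5.
0x0F7A70B24F5CB2D5 = 1115327768865583829.

1115327768865583829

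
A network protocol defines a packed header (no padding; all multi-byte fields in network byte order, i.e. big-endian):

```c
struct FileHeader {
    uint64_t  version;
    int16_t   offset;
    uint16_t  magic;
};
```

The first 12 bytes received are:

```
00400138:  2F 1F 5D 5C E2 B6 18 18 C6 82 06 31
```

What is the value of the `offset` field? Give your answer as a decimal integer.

`offset` follows `version` (8 bytes), so it starts at byte offset 8 and occupies 2 bytes.
Bytes at offsets 8..9: C6 82.
Big-endian: lowest address holds the most-significant byte.
The bytes are already most-significant first: 0xC682.
Top bit is set, so as a signed 16-bit value this is 0xC682 − 2^16 = -14718.

-14718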